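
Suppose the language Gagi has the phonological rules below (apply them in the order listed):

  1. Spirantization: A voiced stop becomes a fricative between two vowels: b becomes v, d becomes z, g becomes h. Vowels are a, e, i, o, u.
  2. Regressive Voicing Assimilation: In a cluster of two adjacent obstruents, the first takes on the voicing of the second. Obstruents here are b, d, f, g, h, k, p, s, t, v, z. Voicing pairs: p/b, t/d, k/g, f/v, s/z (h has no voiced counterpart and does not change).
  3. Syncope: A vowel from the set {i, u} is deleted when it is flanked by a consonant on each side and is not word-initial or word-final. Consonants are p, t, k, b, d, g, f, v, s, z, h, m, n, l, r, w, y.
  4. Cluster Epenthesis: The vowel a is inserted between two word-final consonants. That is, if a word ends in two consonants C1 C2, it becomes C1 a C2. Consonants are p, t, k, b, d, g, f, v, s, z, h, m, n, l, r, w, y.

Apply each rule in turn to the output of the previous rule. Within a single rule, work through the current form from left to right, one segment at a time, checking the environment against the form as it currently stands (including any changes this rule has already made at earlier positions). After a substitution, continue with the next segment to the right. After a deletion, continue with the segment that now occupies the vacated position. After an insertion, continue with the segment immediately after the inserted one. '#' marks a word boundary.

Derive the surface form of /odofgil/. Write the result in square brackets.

[ozovgal]

1 Spirantization: [odofgil] → [ozofgil]
2 Regressive Voicing Assimilation: [ozofgil] → [ozovgil]
3 Syncope: [ozovgil] → [ozovgl]
4 Cluster Epenthesis: [ozovgl] → [ozovgal]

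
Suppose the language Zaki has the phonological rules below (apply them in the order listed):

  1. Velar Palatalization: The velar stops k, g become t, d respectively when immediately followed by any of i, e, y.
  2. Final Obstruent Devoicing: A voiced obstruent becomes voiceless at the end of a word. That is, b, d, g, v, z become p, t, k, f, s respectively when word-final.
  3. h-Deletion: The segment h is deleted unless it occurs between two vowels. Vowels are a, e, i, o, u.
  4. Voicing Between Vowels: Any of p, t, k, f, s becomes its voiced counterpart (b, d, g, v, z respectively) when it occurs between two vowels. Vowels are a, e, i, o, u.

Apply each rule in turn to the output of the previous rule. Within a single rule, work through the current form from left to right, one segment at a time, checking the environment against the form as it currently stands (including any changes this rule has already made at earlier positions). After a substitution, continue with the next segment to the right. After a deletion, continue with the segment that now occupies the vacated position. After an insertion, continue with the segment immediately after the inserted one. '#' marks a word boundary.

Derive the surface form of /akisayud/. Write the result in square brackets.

[adizayut]

1 Velar Palatalization: [akisayud] → [atisayud]
2 Final Obstruent Devoicing: [atisayud] → [atisayut]
3 h-Deletion: no change — [atisayut]
4 Voicing Between Vowels: [atisayut] → [adizayut]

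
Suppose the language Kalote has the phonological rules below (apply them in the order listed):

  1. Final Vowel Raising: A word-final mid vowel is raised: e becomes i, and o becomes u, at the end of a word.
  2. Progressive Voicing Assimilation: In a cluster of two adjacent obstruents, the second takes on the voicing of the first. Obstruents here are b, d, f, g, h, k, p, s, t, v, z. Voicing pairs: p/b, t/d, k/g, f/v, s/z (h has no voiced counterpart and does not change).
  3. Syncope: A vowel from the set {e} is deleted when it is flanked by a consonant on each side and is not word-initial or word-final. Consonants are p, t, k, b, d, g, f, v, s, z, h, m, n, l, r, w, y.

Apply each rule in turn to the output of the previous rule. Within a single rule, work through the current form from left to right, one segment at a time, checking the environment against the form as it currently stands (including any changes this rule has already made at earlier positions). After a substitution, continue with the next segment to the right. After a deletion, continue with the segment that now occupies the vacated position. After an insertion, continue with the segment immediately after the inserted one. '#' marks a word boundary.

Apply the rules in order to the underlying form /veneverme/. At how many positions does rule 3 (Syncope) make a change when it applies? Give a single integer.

1 Final Vowel Raising: [veneverme] → [venevermi]
2 Progressive Voicing Assimilation: no change — [venevermi]
3 Syncope: [venevermi] → [vnvrmi]
Rule 3 changed 3 position(s).

3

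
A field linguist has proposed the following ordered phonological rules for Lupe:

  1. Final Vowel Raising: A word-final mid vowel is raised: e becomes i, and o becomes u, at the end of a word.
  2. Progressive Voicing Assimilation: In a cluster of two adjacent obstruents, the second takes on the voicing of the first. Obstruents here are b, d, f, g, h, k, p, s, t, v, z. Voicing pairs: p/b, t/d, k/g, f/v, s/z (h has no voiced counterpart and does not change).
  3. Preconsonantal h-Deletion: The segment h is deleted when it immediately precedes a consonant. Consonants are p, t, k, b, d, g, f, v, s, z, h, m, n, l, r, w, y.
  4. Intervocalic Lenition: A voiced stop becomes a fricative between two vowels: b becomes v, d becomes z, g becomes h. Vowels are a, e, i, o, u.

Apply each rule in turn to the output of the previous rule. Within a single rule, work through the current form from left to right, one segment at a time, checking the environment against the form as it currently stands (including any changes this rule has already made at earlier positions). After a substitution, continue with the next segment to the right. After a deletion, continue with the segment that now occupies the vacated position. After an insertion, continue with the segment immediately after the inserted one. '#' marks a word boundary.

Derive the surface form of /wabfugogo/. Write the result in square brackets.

1 Final Vowel Raising: [wabfugogo] → [wabfugogu]
2 Progressive Voicing Assimilation: [wabfugogu] → [wabvugogu]
3 Preconsonantal h-Deletion: no change — [wabvugogu]
4 Intervocalic Lenition: [wabvugogu] → [wabvuhohu]

[wabvuhohu]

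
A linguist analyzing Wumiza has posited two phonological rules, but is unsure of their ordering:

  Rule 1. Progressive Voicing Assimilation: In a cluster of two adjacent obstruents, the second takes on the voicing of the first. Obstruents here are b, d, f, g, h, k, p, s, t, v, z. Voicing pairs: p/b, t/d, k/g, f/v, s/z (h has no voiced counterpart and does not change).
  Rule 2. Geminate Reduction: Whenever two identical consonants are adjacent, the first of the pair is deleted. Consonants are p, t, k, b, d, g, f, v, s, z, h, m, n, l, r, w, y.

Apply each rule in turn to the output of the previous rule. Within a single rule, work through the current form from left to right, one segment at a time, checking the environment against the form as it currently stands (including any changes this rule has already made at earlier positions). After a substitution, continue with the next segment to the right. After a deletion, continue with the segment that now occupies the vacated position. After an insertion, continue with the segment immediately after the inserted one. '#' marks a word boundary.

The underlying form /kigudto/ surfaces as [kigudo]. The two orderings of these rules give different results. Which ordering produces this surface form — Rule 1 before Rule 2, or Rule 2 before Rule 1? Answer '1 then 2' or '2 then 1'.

Order 1 then 2:
  1 Progressive Voicing Assimilation: [kigudto] → [kiguddo]
  2 Geminate Reduction: [kiguddo] → [kigudo]
  result: [kigudo]
Order 2 then 1:
  2 Geminate Reduction: no change — [kigudto]
  1 Progressive Voicing Assimilation: [kigudto] → [kiguddo]
  result: [kiguddo]

1 then 2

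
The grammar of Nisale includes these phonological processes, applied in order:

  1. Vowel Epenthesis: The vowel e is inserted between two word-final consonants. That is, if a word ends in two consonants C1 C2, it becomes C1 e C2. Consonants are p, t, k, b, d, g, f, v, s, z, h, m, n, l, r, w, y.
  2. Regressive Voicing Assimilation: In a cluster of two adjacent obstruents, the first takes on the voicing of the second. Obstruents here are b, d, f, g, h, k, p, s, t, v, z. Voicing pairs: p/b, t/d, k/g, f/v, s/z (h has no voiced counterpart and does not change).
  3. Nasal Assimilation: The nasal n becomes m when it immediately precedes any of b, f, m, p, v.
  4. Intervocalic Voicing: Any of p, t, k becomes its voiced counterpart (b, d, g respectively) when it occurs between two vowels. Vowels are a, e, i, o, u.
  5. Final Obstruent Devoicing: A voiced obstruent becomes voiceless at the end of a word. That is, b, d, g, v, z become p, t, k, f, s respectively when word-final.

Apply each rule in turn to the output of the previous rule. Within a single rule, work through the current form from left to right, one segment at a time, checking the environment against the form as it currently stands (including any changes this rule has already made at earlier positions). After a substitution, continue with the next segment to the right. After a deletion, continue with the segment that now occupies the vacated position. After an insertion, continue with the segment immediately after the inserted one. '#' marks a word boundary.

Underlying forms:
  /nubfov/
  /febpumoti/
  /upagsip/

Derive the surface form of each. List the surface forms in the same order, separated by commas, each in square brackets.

[nupfof], [feppumodi], [ubaksip]

/nubfov/:
  1 Vowel Epenthesis: no change — [nubfov]
  2 Regressive Voicing Assimilation: [nubfov] → [nupfov]
  3 Nasal Assimilation: no change — [nupfov]
  4 Intervocalic Voicing: no change — [nupfov]
  5 Final Obstruent Devoicing: [nupfov] → [nupfof]
/febpumoti/:
  1 Vowel Epenthesis: no change — [febpumoti]
  2 Regressive Voicing Assimilation: [febpumoti] → [feppumoti]
  3 Nasal Assimilation: no change — [feppumoti]
  4 Intervocalic Voicing: [feppumoti] → [feppumodi]
  5 Final Obstruent Devoicing: no change — [feppumodi]
/upagsip/:
  1 Vowel Epenthesis: no change — [upagsip]
  2 Regressive Voicing Assimilation: [upagsip] → [upaksip]
  3 Nasal Assimilation: no change — [upaksip]
  4 Intervocalic Voicing: [upaksip] → [ubaksip]
  5 Final Obstruent Devoicing: no change — [ubaksip]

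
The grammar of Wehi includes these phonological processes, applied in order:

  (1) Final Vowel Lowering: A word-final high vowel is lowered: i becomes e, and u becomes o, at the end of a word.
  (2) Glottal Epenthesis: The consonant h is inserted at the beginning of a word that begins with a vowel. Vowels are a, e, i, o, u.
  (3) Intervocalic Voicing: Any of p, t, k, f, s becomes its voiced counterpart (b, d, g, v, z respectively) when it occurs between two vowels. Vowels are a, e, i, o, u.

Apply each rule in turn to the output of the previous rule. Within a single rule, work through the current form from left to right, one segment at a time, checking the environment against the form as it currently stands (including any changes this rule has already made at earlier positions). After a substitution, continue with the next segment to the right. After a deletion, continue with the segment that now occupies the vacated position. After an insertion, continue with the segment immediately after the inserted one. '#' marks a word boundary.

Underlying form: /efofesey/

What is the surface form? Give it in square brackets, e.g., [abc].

[hevovezey]

(1) Final Vowel Lowering: no change — [efofesey]
(2) Glottal Epenthesis: [efofesey] → [hefofesey]
(3) Intervocalic Voicing: [hefofesey] → [hevovezey]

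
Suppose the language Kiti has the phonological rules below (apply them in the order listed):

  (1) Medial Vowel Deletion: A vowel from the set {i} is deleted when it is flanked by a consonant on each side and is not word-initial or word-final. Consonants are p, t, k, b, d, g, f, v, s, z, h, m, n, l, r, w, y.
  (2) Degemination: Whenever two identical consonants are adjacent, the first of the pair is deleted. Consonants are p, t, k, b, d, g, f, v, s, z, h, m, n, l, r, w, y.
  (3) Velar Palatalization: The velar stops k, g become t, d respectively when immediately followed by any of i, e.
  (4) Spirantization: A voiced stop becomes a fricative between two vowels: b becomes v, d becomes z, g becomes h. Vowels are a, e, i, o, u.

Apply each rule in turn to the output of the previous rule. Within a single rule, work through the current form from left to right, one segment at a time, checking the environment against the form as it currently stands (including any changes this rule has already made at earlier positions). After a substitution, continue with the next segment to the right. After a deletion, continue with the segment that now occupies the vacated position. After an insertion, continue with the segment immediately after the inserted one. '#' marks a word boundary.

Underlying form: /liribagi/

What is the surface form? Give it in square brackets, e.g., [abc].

[lrbazi]

(1) Medial Vowel Deletion: [liribagi] → [lrbagi]
(2) Degemination: no change — [lrbagi]
(3) Velar Palatalization: [lrbagi] → [lrbadi]
(4) Spirantization: [lrbadi] → [lrbazi]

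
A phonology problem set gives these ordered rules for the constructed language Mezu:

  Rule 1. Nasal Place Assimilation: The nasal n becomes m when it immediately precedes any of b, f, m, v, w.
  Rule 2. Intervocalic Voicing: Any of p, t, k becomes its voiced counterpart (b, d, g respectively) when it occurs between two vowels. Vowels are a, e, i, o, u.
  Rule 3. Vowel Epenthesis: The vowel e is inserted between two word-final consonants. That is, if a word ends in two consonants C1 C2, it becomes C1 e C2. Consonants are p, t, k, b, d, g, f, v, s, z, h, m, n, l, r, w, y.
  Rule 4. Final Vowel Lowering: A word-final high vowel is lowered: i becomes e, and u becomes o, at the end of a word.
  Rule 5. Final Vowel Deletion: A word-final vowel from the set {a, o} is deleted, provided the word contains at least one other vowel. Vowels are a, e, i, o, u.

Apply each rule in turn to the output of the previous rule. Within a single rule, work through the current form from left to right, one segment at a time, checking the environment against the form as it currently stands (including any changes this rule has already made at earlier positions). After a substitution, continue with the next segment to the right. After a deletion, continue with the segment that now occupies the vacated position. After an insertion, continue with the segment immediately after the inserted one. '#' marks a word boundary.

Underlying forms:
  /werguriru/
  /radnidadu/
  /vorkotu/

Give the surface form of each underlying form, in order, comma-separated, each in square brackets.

/werguriru/:
  Rule 1 Nasal Place Assimilation: no change — [werguriru]
  Rule 2 Intervocalic Voicing: no change — [werguriru]
  Rule 3 Vowel Epenthesis: no change — [werguriru]
  Rule 4 Final Vowel Lowering: [werguriru] → [werguriro]
  Rule 5 Final Vowel Deletion: [werguriro] → [wergurir]
/radnidadu/:
  Rule 1 Nasal Place Assimilation: no change — [radnidadu]
  Rule 2 Intervocalic Voicing: no change — [radnidadu]
  Rule 3 Vowel Epenthesis: no change — [radnidadu]
  Rule 4 Final Vowel Lowering: [radnidadu] → [radnidado]
  Rule 5 Final Vowel Deletion: [radnidado] → [radnidad]
/vorkotu/:
  Rule 1 Nasal Place Assimilation: no change — [vorkotu]
  Rule 2 Intervocalic Voicing: [vorkotu] → [vorkodu]
  Rule 3 Vowel Epenthesis: no change — [vorkodu]
  Rule 4 Final Vowel Lowering: [vorkodu] → [vorkodo]
  Rule 5 Final Vowel Deletion: [vorkodo] → [vorkod]

[wergurir], [radnidad], [vorkod]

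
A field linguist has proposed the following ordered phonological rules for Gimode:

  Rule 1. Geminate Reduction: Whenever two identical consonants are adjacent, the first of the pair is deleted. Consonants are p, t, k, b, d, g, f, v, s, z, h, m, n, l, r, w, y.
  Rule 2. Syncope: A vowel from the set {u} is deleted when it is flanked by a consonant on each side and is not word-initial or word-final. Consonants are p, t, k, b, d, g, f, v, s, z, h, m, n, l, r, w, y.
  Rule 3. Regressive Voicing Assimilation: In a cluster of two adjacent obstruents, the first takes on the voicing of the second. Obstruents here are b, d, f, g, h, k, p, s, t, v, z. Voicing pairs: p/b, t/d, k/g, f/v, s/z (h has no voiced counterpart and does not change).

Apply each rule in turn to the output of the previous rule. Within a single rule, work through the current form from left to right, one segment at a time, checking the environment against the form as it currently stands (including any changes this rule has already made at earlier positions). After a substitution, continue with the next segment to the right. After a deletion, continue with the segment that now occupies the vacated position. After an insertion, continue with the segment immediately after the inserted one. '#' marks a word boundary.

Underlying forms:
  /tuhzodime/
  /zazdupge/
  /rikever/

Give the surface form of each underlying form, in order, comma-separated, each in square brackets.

/tuhzodime/:
  Rule 1 Geminate Reduction: no change — [tuhzodime]
  Rule 2 Syncope: [tuhzodime] → [thzodime]
  Rule 3 Regressive Voicing Assimilation: no change — [thzodime]
/zazdupge/:
  Rule 1 Geminate Reduction: no change — [zazdupge]
  Rule 2 Syncope: [zazdupge] → [zazdpge]
  Rule 3 Regressive Voicing Assimilation: [zazdpge] → [zaztbge]
/rikever/:
  Rule 1 Geminate Reduction: no change — [rikever]
  Rule 2 Syncope: no change — [rikever]
  Rule 3 Regressive Voicing Assimilation: no change — [rikever]

[thzodime], [zaztbge], [rikever]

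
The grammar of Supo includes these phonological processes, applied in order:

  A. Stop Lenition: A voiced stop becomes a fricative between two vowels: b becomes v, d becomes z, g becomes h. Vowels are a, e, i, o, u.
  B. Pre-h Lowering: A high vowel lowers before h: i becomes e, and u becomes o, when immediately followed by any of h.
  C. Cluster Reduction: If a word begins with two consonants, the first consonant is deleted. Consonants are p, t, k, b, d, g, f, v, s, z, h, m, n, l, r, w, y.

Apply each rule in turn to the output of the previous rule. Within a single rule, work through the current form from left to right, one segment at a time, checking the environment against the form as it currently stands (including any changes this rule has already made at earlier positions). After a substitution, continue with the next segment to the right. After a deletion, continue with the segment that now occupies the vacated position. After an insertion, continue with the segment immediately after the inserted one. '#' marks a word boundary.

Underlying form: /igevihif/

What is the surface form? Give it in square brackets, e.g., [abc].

[ehevehif]

A Stop Lenition: [igevihif] → [ihevihif]
B Pre-h Lowering: [ihevihif] → [ehevehif]
C Cluster Reduction: no change — [ehevehif]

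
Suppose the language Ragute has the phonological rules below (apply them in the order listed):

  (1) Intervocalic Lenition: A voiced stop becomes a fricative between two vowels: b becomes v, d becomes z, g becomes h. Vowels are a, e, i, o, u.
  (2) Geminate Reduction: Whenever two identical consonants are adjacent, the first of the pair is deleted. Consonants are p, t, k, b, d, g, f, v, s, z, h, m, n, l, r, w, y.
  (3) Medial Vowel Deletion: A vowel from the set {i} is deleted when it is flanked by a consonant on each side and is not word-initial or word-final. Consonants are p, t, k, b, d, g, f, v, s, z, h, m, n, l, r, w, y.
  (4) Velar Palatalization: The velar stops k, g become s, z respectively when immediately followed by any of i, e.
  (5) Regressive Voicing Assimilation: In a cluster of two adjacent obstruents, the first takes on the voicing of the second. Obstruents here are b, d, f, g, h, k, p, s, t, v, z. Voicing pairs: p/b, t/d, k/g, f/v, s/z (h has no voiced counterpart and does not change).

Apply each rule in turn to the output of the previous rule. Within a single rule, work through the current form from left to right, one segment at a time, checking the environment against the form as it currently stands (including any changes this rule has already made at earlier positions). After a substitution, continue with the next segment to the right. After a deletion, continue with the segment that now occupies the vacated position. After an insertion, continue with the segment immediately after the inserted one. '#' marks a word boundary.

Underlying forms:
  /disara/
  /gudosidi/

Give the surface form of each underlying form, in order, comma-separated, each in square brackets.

/disara/:
  (1) Intervocalic Lenition: no change — [disara]
  (2) Geminate Reduction: no change — [disara]
  (3) Medial Vowel Deletion: [disara] → [dsara]
  (4) Velar Palatalization: no change — [dsara]
  (5) Regressive Voicing Assimilation: [dsara] → [tsara]
/gudosidi/:
  (1) Intervocalic Lenition: [gudosidi] → [guzosizi]
  (2) Geminate Reduction: no change — [guzosizi]
  (3) Medial Vowel Deletion: [guzosizi] → [guzoszi]
  (4) Velar Palatalization: no change — [guzoszi]
  (5) Regressive Voicing Assimilation: [guzoszi] → [guzozzi]

[tsara], [guzozzi]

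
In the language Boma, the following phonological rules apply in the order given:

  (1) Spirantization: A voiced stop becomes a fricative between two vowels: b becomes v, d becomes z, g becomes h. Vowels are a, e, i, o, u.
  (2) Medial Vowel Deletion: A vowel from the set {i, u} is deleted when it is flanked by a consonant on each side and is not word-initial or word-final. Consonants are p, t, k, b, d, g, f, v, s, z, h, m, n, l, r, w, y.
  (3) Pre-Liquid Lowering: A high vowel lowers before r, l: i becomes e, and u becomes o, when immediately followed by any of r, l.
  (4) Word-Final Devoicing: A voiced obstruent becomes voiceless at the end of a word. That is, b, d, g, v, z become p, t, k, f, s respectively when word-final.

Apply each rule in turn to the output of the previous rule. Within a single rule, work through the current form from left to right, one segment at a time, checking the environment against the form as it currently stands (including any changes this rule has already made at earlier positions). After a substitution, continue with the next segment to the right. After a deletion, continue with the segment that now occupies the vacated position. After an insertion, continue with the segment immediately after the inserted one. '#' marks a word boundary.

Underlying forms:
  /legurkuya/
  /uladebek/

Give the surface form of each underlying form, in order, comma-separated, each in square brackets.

/legurkuya/:
  (1) Spirantization: [legurkuya] → [lehurkuya]
  (2) Medial Vowel Deletion: [lehurkuya] → [lehrkya]
  (3) Pre-Liquid Lowering: no change — [lehrkya]
  (4) Word-Final Devoicing: no change — [lehrkya]
/uladebek/:
  (1) Spirantization: [uladebek] → [ulazevek]
  (2) Medial Vowel Deletion: no change — [ulazevek]
  (3) Pre-Liquid Lowering: [ulazevek] → [olazevek]
  (4) Word-Final Devoicing: no change — [olazevek]

[lehrkya], [olazevek]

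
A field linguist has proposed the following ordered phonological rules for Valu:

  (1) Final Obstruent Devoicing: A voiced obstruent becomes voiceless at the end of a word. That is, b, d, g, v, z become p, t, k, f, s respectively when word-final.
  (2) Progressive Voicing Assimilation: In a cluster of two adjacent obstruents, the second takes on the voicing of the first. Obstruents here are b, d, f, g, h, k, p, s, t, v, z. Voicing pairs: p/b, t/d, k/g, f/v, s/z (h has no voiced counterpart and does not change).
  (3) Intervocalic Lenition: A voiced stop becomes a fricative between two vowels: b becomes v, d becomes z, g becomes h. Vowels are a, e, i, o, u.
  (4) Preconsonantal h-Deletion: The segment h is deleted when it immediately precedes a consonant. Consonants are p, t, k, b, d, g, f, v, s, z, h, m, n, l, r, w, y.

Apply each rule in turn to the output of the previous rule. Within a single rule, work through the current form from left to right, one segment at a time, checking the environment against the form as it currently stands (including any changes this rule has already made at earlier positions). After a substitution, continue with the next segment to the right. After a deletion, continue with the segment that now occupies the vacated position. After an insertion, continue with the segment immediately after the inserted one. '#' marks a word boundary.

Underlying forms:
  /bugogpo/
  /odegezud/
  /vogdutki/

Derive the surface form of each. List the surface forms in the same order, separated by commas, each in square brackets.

[buhogbo], [ozehezut], [vogdutki]

/bugogpo/:
  (1) Final Obstruent Devoicing: no change — [bugogpo]
  (2) Progressive Voicing Assimilation: [bugogpo] → [bugogbo]
  (3) Intervocalic Lenition: [bugogbo] → [buhogbo]
  (4) Preconsonantal h-Deletion: no change — [buhogbo]
/odegezud/:
  (1) Final Obstruent Devoicing: [odegezud] → [odegezut]
  (2) Progressive Voicing Assimilation: no change — [odegezut]
  (3) Intervocalic Lenition: [odegezut] → [ozehezut]
  (4) Preconsonantal h-Deletion: no change — [ozehezut]
/vogdutki/:
  (1) Final Obstruent Devoicing: no change — [vogdutki]
  (2) Progressive Voicing Assimilation: no change — [vogdutki]
  (3) Intervocalic Lenition: no change — [vogdutki]
  (4) Preconsonantal h-Deletion: no change — [vogdutki]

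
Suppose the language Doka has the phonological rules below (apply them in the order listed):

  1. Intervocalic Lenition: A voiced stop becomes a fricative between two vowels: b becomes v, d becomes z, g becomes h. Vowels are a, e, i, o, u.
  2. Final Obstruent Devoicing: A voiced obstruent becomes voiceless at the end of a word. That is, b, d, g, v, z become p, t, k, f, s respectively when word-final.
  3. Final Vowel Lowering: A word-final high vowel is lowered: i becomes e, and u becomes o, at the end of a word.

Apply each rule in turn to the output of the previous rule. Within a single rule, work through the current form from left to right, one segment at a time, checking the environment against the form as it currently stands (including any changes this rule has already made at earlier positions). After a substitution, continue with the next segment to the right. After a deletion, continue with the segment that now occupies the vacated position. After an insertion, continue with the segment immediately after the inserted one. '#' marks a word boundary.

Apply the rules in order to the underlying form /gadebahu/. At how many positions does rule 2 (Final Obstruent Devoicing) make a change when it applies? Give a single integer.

1 Intervocalic Lenition: [gadebahu] → [gazevahu]
2 Final Obstruent Devoicing: no change — [gazevahu]
3 Final Vowel Lowering: [gazevahu] → [gazevaho]
Rule 2 changed 0 position(s).

0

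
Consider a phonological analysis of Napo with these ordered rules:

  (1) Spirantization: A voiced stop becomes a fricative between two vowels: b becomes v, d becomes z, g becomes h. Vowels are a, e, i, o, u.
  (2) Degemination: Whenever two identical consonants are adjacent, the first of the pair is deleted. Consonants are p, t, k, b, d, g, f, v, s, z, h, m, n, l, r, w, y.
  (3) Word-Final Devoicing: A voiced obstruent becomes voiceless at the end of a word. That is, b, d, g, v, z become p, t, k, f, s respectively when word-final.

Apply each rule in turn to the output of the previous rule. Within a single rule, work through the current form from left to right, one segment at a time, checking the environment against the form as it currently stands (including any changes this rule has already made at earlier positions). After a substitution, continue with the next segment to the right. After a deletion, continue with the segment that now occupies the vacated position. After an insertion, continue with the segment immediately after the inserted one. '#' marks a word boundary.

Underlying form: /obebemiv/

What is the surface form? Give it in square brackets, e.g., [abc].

[ovevemif]

(1) Spirantization: [obebemiv] → [ovevemiv]
(2) Degemination: no change — [ovevemiv]
(3) Word-Final Devoicing: [ovevemiv] → [ovevemif]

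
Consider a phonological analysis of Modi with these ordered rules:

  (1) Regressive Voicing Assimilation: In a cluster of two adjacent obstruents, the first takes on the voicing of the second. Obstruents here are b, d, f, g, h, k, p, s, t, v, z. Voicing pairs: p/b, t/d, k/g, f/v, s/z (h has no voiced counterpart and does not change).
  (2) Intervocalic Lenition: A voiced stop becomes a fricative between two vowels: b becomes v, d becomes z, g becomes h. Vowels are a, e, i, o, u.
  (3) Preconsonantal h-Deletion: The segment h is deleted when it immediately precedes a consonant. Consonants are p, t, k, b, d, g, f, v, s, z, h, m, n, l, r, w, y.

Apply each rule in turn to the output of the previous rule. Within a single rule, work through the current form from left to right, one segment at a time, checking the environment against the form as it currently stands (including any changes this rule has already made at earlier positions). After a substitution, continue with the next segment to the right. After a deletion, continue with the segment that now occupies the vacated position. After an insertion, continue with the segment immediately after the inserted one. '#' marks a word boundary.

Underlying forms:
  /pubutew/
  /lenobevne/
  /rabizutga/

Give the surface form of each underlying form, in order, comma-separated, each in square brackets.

/pubutew/:
  (1) Regressive Voicing Assimilation: no change — [pubutew]
  (2) Intervocalic Lenition: [pubutew] → [puvutew]
  (3) Preconsonantal h-Deletion: no change — [puvutew]
/lenobevne/:
  (1) Regressive Voicing Assimilation: no change — [lenobevne]
  (2) Intervocalic Lenition: [lenobevne] → [lenovevne]
  (3) Preconsonantal h-Deletion: no change — [lenovevne]
/rabizutga/:
  (1) Regressive Voicing Assimilation: [rabizutga] → [rabizudga]
  (2) Intervocalic Lenition: [rabizudga] → [ravizudga]
  (3) Preconsonantal h-Deletion: no change — [ravizudga]

[puvutew], [lenovevne], [ravizudga]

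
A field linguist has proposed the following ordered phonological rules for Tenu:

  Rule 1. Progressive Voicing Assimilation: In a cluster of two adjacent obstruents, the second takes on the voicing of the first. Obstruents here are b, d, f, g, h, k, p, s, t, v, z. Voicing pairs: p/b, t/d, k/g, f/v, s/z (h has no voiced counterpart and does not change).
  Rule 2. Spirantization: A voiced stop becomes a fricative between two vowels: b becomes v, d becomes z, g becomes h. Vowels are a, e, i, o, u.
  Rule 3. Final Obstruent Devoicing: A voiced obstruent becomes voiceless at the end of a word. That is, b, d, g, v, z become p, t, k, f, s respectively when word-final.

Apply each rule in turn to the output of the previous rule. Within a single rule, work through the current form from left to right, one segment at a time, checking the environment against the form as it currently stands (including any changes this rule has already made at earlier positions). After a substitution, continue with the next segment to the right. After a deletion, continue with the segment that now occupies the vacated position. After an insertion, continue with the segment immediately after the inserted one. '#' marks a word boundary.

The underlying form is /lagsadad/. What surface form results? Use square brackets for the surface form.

Rule 1 Progressive Voicing Assimilation: [lagsadad] → [lagzadad]
Rule 2 Spirantization: [lagzadad] → [lagzazad]
Rule 3 Final Obstruent Devoicing: [lagzazad] → [lagzazat]

[lagzazat]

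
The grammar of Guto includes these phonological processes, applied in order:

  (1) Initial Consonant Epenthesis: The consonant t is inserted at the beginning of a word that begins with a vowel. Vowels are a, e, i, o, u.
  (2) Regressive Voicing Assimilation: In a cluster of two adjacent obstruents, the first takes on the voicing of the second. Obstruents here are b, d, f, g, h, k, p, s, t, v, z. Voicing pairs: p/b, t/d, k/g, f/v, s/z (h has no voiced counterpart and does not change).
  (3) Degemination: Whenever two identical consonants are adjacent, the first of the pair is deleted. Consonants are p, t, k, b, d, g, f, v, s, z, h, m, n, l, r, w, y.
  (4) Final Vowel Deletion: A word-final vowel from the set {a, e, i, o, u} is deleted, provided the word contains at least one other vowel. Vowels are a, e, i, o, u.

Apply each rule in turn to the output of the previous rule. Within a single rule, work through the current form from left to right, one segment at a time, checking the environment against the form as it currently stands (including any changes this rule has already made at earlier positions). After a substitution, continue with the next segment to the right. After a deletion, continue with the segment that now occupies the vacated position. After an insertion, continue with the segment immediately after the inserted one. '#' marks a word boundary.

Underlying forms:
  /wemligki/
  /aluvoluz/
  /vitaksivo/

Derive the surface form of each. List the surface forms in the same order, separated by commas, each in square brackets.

[wemlik], [taluvoluz], [vitaksiv]

/wemligki/:
  (1) Initial Consonant Epenthesis: no change — [wemligki]
  (2) Regressive Voicing Assimilation: [wemligki] → [wemlikki]
  (3) Degemination: [wemlikki] → [wemliki]
  (4) Final Vowel Deletion: [wemliki] → [wemlik]
/aluvoluz/:
  (1) Initial Consonant Epenthesis: [aluvoluz] → [taluvoluz]
  (2) Regressive Voicing Assimilation: no change — [taluvoluz]
  (3) Degemination: no change — [taluvoluz]
  (4) Final Vowel Deletion: no change — [taluvoluz]
/vitaksivo/:
  (1) Initial Consonant Epenthesis: no change — [vitaksivo]
  (2) Regressive Voicing Assimilation: no change — [vitaksivo]
  (3) Degemination: no change — [vitaksivo]
  (4) Final Vowel Deletion: [vitaksivo] → [vitaksiv]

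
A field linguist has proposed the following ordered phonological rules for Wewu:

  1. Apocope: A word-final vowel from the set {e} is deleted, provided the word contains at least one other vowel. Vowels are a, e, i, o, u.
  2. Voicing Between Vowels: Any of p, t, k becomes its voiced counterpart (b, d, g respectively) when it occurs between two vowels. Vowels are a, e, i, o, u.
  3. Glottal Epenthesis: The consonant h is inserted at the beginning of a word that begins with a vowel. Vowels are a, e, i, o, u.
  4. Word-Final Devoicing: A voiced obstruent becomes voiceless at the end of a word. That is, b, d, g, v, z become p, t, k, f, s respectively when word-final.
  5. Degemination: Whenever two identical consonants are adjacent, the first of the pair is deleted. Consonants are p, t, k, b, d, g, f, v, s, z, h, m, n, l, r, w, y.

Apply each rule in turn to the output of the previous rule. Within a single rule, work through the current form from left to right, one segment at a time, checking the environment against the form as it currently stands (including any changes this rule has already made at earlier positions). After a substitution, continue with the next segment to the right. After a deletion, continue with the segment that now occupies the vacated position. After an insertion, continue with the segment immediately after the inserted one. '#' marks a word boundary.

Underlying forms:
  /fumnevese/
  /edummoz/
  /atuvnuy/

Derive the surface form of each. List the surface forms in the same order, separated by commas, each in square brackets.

/fumnevese/:
  1 Apocope: [fumnevese] → [fumneves]
  2 Voicing Between Vowels: no change — [fumneves]
  3 Glottal Epenthesis: no change — [fumneves]
  4 Word-Final Devoicing: no change — [fumneves]
  5 Degemination: no change — [fumneves]
/edummoz/:
  1 Apocope: no change — [edummoz]
  2 Voicing Between Vowels: no change — [edummoz]
  3 Glottal Epenthesis: [edummoz] → [hedummoz]
  4 Word-Final Devoicing: [hedummoz] → [hedummos]
  5 Degemination: [hedummos] → [hedumos]
/atuvnuy/:
  1 Apocope: no change — [atuvnuy]
  2 Voicing Between Vowels: [atuvnuy] → [aduvnuy]
  3 Glottal Epenthesis: [aduvnuy] → [haduvnuy]
  4 Word-Final Devoicing: no change — [haduvnuy]
  5 Degemination: no change — [haduvnuy]

[fumneves], [hedumos], [haduvnuy]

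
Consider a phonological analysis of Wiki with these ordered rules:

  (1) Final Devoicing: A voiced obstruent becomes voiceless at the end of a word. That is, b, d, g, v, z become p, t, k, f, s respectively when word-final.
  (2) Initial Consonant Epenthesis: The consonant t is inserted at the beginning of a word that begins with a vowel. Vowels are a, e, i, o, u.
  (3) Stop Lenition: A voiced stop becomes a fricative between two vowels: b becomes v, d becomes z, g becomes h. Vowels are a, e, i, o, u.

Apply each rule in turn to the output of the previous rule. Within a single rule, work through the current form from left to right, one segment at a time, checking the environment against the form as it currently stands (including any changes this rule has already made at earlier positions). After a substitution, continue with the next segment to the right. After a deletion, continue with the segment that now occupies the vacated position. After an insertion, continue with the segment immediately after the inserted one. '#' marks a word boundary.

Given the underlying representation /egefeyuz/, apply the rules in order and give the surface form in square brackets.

(1) Final Devoicing: [egefeyuz] → [egefeyus]
(2) Initial Consonant Epenthesis: [egefeyus] → [tegefeyus]
(3) Stop Lenition: [tegefeyus] → [tehefeyus]

[tehefeyus]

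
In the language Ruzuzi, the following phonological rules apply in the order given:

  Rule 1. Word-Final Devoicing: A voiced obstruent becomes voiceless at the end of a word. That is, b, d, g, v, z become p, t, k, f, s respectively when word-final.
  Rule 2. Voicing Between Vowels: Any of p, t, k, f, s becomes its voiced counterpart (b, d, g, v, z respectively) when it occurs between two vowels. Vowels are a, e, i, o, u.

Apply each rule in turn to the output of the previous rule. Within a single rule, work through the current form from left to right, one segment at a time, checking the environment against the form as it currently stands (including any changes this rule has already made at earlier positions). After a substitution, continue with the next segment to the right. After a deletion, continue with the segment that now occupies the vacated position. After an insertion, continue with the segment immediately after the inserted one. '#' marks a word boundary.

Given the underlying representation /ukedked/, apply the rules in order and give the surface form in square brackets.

Rule 1 Word-Final Devoicing: [ukedked] → [ukedket]
Rule 2 Voicing Between Vowels: [ukedket] → [ugedket]

[ugedket]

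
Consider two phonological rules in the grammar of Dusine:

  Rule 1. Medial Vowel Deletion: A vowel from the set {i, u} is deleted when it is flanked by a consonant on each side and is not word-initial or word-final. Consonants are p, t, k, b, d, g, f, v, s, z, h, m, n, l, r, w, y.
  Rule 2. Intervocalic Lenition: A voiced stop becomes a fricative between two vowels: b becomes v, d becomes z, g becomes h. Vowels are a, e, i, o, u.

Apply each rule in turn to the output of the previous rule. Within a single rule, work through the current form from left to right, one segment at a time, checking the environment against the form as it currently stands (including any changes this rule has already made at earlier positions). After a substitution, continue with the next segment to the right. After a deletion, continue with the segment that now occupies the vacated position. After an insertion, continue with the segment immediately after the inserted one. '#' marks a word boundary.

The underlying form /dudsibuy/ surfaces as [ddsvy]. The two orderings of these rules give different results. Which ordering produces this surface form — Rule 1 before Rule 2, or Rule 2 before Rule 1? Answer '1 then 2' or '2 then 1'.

2 then 1

Order 1 then 2:
  1 Medial Vowel Deletion: [dudsibuy] → [ddsby]
  2 Intervocalic Lenition: no change — [ddsby]
  result: [ddsby]
Order 2 then 1:
  2 Intervocalic Lenition: [dudsibuy] → [dudsivuy]
  1 Medial Vowel Deletion: [dudsivuy] → [ddsvy]
  result: [ddsvy]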